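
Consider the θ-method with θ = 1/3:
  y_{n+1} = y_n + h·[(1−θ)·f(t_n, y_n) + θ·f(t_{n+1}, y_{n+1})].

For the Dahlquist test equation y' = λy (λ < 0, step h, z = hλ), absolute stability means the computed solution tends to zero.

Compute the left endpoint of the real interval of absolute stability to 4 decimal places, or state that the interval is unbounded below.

left endpoint -6.0000.

Set f=λy, z=hλ:
  y_{n+1} = y_n + z·[2/3·y_n + 1/3·y_{n+1}] ⇒ (1 − 1/3z)y_{n+1} = (1 + 2/3z)y_n
  ⇒ R(z) = (1 + 2/3z)/(1 − 1/3z).

Find x<0 with |R(x)|<1.
x=-0.32: |R|=0.7108
R=−1: 1+2/3x = −1+1/3x ⇒ -1/3x=2 ⇒ x=2/(-1/3)=-6.0000
Confirm numerically:
  x=-5.926: |R|=0.99171 <1
  x=-5.359: |R|=0.92332 <1
  x=-2.797: |R|=0.44747 <1
  x=-6.242: |R|=1.02618 >1
  x=-6.076: |R|=1.00837 >1
So |R|<1 on (-6.0000, 0).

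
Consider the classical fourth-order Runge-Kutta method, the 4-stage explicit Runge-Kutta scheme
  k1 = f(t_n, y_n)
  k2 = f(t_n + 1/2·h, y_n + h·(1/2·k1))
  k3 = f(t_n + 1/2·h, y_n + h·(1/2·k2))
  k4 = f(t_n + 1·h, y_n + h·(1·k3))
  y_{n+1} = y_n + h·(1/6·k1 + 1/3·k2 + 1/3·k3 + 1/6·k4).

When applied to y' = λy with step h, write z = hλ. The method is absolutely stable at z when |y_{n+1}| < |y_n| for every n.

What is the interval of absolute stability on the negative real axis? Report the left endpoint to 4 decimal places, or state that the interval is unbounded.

z∈(-2.7853,0).

Set f=λy, z=hλ:
  order 4, 4-stage ⇒ R(z)=1+z+z^2/2+z^3/6+z^4/24
  (e.g. R(-0.41)=0.66374, |R|=0.66374)

Boundary: |R(x)|=1, x<0.
x=-0.41: |R|=0.6637
|R(-2.59)|=0.7433 |R(-1.99)|=0.3300 |R(-0.89)|=0.4147
Bisect:
  x_lo=-3.3365 |R|=2.2027  x_hi=-0.1688 |R|=0.8447
  mid=-1.75265 |R|=0.27911 →hi
  mid=-2.54456 |R|=0.69371 →hi
  mid=-2.94052 |R|=1.26039 →lo
  mid=-2.74254 |R|=0.93743 →hi
  mid=-2.84153 |R|=1.08815 →lo
  mid=-2.79204 |R|=1.01021 →lo
  mid=-2.76729 |R|=0.97319 →hi
  mid=-2.77966 |R|=0.99154 →hi
  mid=-2.78585 |R|=1.00084 →lo
  mid=-2.78276 |R|=0.99618 →hi
  ...
  [-2.78546,-2.78527] ⇒ x*=-2.7853
Interval (-2.7853, 0).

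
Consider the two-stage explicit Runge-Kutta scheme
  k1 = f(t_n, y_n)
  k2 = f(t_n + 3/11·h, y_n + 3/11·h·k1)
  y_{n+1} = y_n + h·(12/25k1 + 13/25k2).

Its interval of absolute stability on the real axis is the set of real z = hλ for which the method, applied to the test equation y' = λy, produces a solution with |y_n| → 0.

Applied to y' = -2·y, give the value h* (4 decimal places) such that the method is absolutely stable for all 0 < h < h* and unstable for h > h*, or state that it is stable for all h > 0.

(-7.0513,0); λ=-2 ⇒ h* = (275/39)/2 = 3.5256.

Set f=λy, z=hλ:
  k1=λy_n ⇒ h·k1=z·y_n;  k2=λ(1+3/11z)y_n ⇒ h·k2=z(1+3/11z)y_n
  y_{n+1}/y_n = 1 + 12/25z + 13/25z(1+3/11z) = 1 + z + 39/275z²
  Hence R(z) = 1 + z + 39/275z².

Find x<0 with |R(x)|<1.
x=-0.45: |R|=0.5787
R=1: x+39/275x²=0 ⇒ x=−275/39=-7.0513; min R=1−1/(4·39/275)=-0.7628>−1
Confirm numerically:
  x=-6.765: |R|=0.72534 <1
  x=-6.607: |R|=0.58371 <1
  x=-4.409: |R|=0.65216 <1
  x=-4.219: |R|=0.69464 <1
  x=-7.577: |R|=1.56491 >1
  x=-7.548: |R|=1.53171 >1
  x=-7.111: |R|=1.06022 >1
Interval (-7.0513, 0).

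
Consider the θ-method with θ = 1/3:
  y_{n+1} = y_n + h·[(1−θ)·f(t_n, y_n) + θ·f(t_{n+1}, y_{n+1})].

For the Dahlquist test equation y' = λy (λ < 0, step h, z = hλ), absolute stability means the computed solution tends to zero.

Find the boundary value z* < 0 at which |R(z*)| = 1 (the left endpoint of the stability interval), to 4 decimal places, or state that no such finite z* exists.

left endpoint -6.0000.

With y'=λy (z=hλ):
  y_{n+1} = y_n + z·[2/3·y_n + 1/3·y_{n+1}] ⇒ (1 − 1/3z)y_{n+1} = (1 + 2/3z)y_n
  so R(z) = (1 + 2/3z)/(1 − 1/3z).

Solve |R(x)|<1 on ℝ⁻.
x=-1.3: |R|=0.0930
R=−1: 1+2/3x = −1+1/3x ⇒ -1/3x=2 ⇒ x=2/(-1/3)=-6.0000
Confirm numerically:
  x=-5.540: |R|=0.94614 <1
  x=-5.258: |R|=0.91015 <1
  x=-4.321: |R|=0.77066 <1
  x=-6.080: |R|=1.00881 >1
  x=-6.039: |R|=1.00431 >1
Interval (-6.0000, 0).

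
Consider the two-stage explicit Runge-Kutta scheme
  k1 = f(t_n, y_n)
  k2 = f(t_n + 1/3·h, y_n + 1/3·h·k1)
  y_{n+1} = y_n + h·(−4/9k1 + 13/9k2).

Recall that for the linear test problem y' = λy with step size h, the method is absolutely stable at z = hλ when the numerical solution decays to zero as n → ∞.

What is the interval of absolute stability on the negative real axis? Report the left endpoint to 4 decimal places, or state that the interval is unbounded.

(-2.0769, 0).

Test eqn y'=λy, z=hλ:
  k1=λy_n ⇒ h·k1=z·y_n;  k2=λ(1+1/3z)y_n ⇒ h·k2=z(1+1/3z)y_n
  y_{n+1}/y_n = 1 − 4/9z + 13/9z(1+1/3z) = 1 + z + 13/27z²
  Hence R(z) = 1 + z + 13/27z².

Need |R(x)|<1, x<0.
x=-1.6: |R|=0.6326
R=1: x+13/27x²=0 ⇒ x=−27/13=-2.0769; min R=1−1/(4·13/27)=0.4808>−1
Confirm numerically:
  x=-2.001: |R|=0.92685 <1
  x=-1.564: |R|=0.61375 <1
  x=-1.457: |R|=0.56511 <1
  x=-1.011: |R|=0.48113 <1
  x=-2.480: |R|=1.48130 >1
  x=-2.410: |R|=1.38649 >1
  x=-2.119: |R|=1.04293 >1
So |R|<1 on (-2.0769, 0).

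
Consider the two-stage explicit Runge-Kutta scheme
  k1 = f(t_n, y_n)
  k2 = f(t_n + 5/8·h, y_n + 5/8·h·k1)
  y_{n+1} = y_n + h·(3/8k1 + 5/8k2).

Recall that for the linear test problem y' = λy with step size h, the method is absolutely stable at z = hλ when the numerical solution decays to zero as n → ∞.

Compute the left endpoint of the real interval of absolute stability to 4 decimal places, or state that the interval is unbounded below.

left endpoint -2.5600.

Test eqn y'=λy, z=hλ:
  k1=λy_n ⇒ h·k1=z·y_n;  k2=λ(1+5/8z)y_n ⇒ h·k2=z(1+5/8z)y_n
  y_{n+1}/y_n = 1 + 3/8z + 5/8z(1+5/8z) = 1 + z + 25/64z²
  ⇒ R(z) = 1 + z + 25/64z².

Find x<0 with |R(x)|<1.
x=-1.74: |R|=0.4427
R=1: x+25/64x²=0 ⇒ x=−64/25=-2.5600; min R=1−1/(4·25/64)=0.3600>−1
Confirm numerically:
  x=-1.921: |R|=0.52050 <1
  x=-1.764: |R|=0.45151 <1
  x=-1.723: |R|=0.43666 <1
  x=-1.409: |R|=0.36650 <1
  x=-3.052: |R|=1.58656 >1
  x=-2.993: |R|=1.50624 >1
So |R|<1 on (-2.5600, 0).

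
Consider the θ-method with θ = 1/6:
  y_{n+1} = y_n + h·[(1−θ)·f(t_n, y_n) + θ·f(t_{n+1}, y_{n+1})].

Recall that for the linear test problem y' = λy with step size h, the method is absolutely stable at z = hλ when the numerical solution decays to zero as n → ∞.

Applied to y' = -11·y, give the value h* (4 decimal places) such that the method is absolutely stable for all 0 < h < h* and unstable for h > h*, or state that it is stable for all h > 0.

Test eqn y'=λy, z=hλ:
  y_{n+1} = y_n + z·[5/6·y_n + 1/6·y_{n+1}] ⇒ (1 − 1/6z)y_{n+1} = (1 + 5/6z)y_n
  Hence R(z) = (1 + 5/6z)/(1 − 1/6z).

Need |R(x)|<1, x<0.
x=-0.32: |R|=0.6962
R=−1: 1+5/6x = −1+1/6x ⇒ -2/3x=2 ⇒ x=2/(-2/3)=-3.0000
Confirm numerically:
  x=-2.920: |R|=0.96413 <1
  x=-2.249: |R|=0.63583 <1
  x=-1.832: |R|=0.40347 <1
  x=-1.548: |R|=0.23052 <1
  x=-3.571: |R|=1.23864 >1
  x=-3.386: |R|=1.16450 >1
Interval (-3.0000, 0).

(-3.0000,0); λ=-11 ⇒ h* = (3)/11 = 0.2727.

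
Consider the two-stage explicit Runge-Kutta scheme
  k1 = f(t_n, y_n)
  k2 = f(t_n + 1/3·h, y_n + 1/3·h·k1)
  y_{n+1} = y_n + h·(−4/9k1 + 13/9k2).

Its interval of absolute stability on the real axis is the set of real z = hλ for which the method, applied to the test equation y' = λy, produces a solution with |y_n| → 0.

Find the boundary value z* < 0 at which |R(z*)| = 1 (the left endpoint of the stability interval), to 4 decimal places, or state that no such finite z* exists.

left endpoint -2.0769.

On y'=λy, z=hλ:
  k1=λy_n ⇒ h·k1=z·y_n;  k2=λ(1+1/3z)y_n ⇒ h·k2=z(1+1/3z)y_n
  y_{n+1}/y_n = 1 − 4/9z + 13/9z(1+1/3z) = 1 + z + 13/27z²
  ⇒ R(z) = 1 + z + 13/27z².

Solve |R(x)|<1 on ℝ⁻.
x=-0.7: |R|=0.5359
R=1: x+13/27x²=0 ⇒ x=−27/13=-2.0769; min R=1−1/(4·13/27)=0.4808>−1
Confirm numerically:
  x=-1.852: |R|=0.79944 <1
  x=-1.612: |R|=0.63915 <1
  x=-1.500: |R|=0.58333 <1
  x=-0.998: |R|=0.48156 <1
  x=-2.661: |R|=1.74833 >1
  x=-2.638: |R|=1.71265 >1
  x=-2.520: |R|=1.53760 >1
So |R|<1 on (-2.0769, 0).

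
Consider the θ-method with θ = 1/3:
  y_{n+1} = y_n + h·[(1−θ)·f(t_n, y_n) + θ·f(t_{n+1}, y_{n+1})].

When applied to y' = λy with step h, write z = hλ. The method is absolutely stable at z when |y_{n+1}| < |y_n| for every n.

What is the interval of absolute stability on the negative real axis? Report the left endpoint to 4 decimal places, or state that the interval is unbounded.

With y'=λy (z=hλ):
  y_{n+1} = y_n + z·[2/3·y_n + 1/3·y_{n+1}] ⇒ (1 − 1/3z)y_{n+1} = (1 + 2/3z)y_n
  ⇒ R(z) = (1 + 2/3z)/(1 − 1/3z).

Solve |R(x)|<1 on ℝ⁻.
x=-0.53: |R|=0.5496
R=−1: 1+2/3x = −1+1/3x ⇒ -1/3x=2 ⇒ x=2/(-1/3)=-6.0000
Confirm numerically:
  x=-4.862: |R|=0.85525 <1
  x=-4.179: |R|=0.74634 <1
  x=-3.688: |R|=0.65431 <1
  x=-3.081: |R|=0.51998 <1
  x=-6.338: |R|=1.03620 >1
  x=-6.291: |R|=1.03132 >1
Stable set (-6.0000, 0).

(-6.0000, 0).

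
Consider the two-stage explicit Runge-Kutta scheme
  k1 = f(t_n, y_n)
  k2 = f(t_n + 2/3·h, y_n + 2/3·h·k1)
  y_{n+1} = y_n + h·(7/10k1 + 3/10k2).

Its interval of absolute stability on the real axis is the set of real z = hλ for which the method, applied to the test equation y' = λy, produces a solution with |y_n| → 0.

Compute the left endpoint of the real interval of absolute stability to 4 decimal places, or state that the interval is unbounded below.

left endpoint -5.0000.

Test eqn y'=λy, z=hλ:
  k1=λy_n ⇒ h·k1=z·y_n;  k2=λ(1+2/3z)y_n ⇒ h·k2=z(1+2/3z)y_n
  y_{n+1}/y_n = 1 + 7/10z + 3/10z(1+2/3z) = 1 + z + 1/5z²
  Hence R(z) = 1 + z + 1/5z².

Find x<0 with |R(x)|<1.
x=-1.59: |R|=0.0844
R=1: x+1/5x²=0 ⇒ x=−5=-5.0000; min R=1−1/(4·1/5)=-0.2500>−1
Confirm numerically:
  x=-3.586: |R|=0.01412 <1
  x=-3.432: |R|=0.07628 <1
  x=-2.013: |R|=0.20257 <1
  x=-5.595: |R|=1.66580 >1
  x=-5.506: |R|=1.55721 >1
  x=-5.305: |R|=1.32360 >1
So |R|<1 on (-5.0000, 0).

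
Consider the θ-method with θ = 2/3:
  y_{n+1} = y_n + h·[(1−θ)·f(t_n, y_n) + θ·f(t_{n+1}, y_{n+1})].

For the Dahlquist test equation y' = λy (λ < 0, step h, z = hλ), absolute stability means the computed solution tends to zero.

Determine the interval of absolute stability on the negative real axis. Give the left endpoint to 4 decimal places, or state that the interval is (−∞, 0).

Test eqn y'=λy, z=hλ:
  y_{n+1} = y_n + z·[1/3·y_n + 2/3·y_{n+1}] ⇒ (1 − 2/3z)y_{n+1} = (1 + 1/3z)y_n
  ⇒ R(z) = (1 + 1/3z)/(1 − 2/3z).

Boundary: |R(x)|=1, x<0.
x=-1.12: |R|=0.3588
x=-2: |R|=0.1429
x=-10: |R|=0.3043
x=-100: |R|=0.4778
θ=2/3≥1/2 ⇒ |1+1/3x|<|1−2/3x| ∀x<0 ⇒ stable on all of ℝ⁻.

interval (−∞, 0).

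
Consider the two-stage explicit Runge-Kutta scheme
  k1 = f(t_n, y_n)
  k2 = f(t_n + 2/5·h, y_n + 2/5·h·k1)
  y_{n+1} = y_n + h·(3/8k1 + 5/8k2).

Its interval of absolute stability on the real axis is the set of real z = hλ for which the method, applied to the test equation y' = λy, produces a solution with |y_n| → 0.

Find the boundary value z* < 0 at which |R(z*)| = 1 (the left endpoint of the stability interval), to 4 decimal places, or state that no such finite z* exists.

z* = -4.0000.

Test eqn y'=λy, z=hλ:
  k1=λy_n ⇒ h·k1=z·y_n;  k2=λ(1+2/5z)y_n ⇒ h·k2=z(1+2/5z)y_n
  y_{n+1}/y_n = 1 + 3/8z + 5/8z(1+2/5z) = 1 + z + 1/4z²
  Hence R(z) = 1 + z + 1/4z².

Need |R(x)|<1, x<0.
x=-0.72: |R|=0.4096
R=1: x+1/4x²=0 ⇒ x=−4=-4.0000; min R=1−1/(4·1/4)=0.0000>−1
Confirm numerically:
  x=-3.367: |R|=0.46717 <1
  x=-3.156: |R|=0.33408 <1
  x=-2.917: |R|=0.21022 <1
  x=-4.428: |R|=1.47380 >1
  x=-4.347: |R|=1.37710 >1
Stable set (-4.0000, 0).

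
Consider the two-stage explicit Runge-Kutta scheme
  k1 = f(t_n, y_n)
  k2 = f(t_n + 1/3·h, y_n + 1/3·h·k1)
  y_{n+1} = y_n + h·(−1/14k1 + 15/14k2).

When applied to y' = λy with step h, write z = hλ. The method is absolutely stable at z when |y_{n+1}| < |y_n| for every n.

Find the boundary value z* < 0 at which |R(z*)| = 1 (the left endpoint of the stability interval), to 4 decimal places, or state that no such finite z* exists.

On y'=λy, z=hλ:
  k1=λy_n ⇒ h·k1=z·y_n;  k2=λ(1+1/3z)y_n ⇒ h·k2=z(1+1/3z)y_n
  y_{n+1}/y_n = 1 − 1/14z + 15/14z(1+1/3z) = 1 + z + 5/14z²
  so R(z) = 1 + z + 5/14z².

Solve |R(x)|<1 on ℝ⁻.
x=-1.25: |R|=0.3080
R=1: x+5/14x²=0 ⇒ x=−14/5=-2.8000; min R=1−1/(4·5/14)=0.3000>−1
Confirm numerically:
  x=-2.713: |R|=0.91570 <1
  x=-2.664: |R|=0.87061 <1
  x=-2.415: |R|=0.66794 <1
  x=-3.323: |R|=1.62069 >1
  x=-3.130: |R|=1.36889 >1
  x=-3.076: |R|=1.30321 >1
So |R|<1 on (-2.8000, 0).

z* = -2.8000.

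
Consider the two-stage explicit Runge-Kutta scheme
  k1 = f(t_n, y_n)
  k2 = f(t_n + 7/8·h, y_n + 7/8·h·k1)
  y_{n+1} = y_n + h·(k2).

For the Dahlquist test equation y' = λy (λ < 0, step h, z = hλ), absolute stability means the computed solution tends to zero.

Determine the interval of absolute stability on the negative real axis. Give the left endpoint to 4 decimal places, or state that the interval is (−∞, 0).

With y'=λy (z=hλ):
  k1=λy_n ⇒ h·k1=z·y_n;  k2=λ(1+7/8z)y_n ⇒ h·k2=z(1+7/8z)y_n
  y_{n+1}/y_n = 1 + z(1+7/8z) = 1 + z + 7/8z²
  so R(z) = 1 + z + 7/8z².

Boundary: |R(x)|=1, x<0.
x=-1.03: |R|=0.8983
R=1: x+7/8x²=0 ⇒ x=−8/7=-1.1429; min R=1−1/(4·7/8)=0.7143>−1
Confirm numerically:
  x=-1.048: |R|=0.91302 <1
  x=-0.870: |R|=0.79229 <1
  x=-0.811: |R|=0.76451 <1
  x=-1.561: |R|=1.57113 >1
  x=-1.502: |R|=1.47200 >1
Interval (-1.1429, 0).

z∈(-1.1429,0).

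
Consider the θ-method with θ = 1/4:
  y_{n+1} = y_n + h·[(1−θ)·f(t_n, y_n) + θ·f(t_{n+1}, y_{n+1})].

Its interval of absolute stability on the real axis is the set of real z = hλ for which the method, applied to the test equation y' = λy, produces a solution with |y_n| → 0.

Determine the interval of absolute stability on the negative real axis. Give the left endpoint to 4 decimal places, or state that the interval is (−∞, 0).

Set f=λy, z=hλ:
  y_{n+1} = y_n + z·[3/4·y_n + 1/4·y_{n+1}] ⇒ (1 − 1/4z)y_{n+1} = (1 + 3/4z)y_n
  R(z) = (1 + 3/4z)/(1 − 1/4z).

Boundary: |R(x)|=1, x<0.
x=-0.54: |R|=0.5242
R=−1: 1+3/4x = −1+1/4x ⇒ -1/2x=2 ⇒ x=2/(-1/2)=-4.0000
Confirm numerically:
  x=-3.793: |R|=0.94688 <1
  x=-3.725: |R|=0.92880 <1
  x=-2.526: |R|=0.54827 <1
  x=-1.709: |R|=0.19741 <1
  x=-4.537: |R|=1.12581 >1
  x=-4.487: |R|=1.11476 >1
  x=-4.261: |R|=1.06319 >1
So |R|<1 on (-4.0000, 0).

(-4.0000, 0).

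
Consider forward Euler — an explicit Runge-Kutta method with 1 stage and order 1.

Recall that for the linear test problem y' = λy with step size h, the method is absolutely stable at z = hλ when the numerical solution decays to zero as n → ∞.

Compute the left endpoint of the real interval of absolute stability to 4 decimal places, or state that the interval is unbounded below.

On y'=λy, z=hλ:
  order 1, 1-stage ⇒ R(z)=1+z
  (e.g. R(-0.55)=0.45000, |R|=0.45000)

Find x<0 with |R(x)|<1.
x=-0.55: |R|=0.4500
|R(-1.89)|=0.8900 |R(-1.58)|=0.5800 |R(-1.23)|=0.2300
Bisect:
  x_lo=-2.3357 |R|=1.3357  x_hi=-0.1586 |R|=0.8414
  mid=-1.24714 |R|=0.24714 →hi
  mid=-1.79140 |R|=0.79140 →hi
  mid=-2.06353 |R|=1.06353 →lo
  mid=-1.92746 |R|=0.92746 →hi
  mid=-1.99549 |R|=0.99549 →hi
  mid=-2.02951 |R|=1.02951 →lo
  mid=-2.01250 |R|=1.01250 →lo
  ...
  [-2.00001,-1.99988] ⇒ x*=-2.0000
So |R|<1 on (-2.0000, 0).

left endpoint -2.0000.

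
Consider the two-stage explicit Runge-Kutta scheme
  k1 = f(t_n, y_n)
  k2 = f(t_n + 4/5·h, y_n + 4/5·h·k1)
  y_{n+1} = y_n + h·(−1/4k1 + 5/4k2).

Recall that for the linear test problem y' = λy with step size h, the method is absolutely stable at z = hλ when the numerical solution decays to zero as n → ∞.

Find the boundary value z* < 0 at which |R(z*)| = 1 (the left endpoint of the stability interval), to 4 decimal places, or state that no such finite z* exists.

z* = -1.0000.

Set f=λy, z=hλ:
  k1=λy_n ⇒ h·k1=z·y_n;  k2=λ(1+4/5z)y_n ⇒ h·k2=z(1+4/5z)y_n
  y_{n+1}/y_n = 1 − 1/4z + 5/4z(1+4/5z) = 1 + z + z²
  Hence R(z) = 1 + z + z².

Solve |R(x)|<1 on ℝ⁻.
x=-0.68: |R|=0.7824
R=1: x+1x²=0 ⇒ x=−1=-1.0000; min R=1−1/(4·1)=0.7500>−1
Confirm numerically:
  x=-0.484: |R|=0.75026 <1
  x=-0.452: |R|=0.75230 <1
  x=-0.405: |R|=0.75903 <1
  x=-1.520: |R|=1.79040 >1
  x=-1.034: |R|=1.03516 >1
Interval (-1.0000, 0).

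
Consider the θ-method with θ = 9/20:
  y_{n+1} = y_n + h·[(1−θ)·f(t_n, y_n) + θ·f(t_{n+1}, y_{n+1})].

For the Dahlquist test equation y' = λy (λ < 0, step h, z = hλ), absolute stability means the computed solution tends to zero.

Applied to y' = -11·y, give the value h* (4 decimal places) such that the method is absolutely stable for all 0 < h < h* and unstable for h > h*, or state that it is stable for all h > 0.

With y'=λy (z=hλ):
  y_{n+1} = y_n + z·[11/20·y_n + 9/20·y_{n+1}] ⇒ (1 − 9/20z)y_{n+1} = (1 + 11/20z)y_n
  so R(z) = (1 + 11/20z)/(1 − 9/20z).

Solve |R(x)|<1 on ℝ⁻.
x=-0.37: |R|=0.6828
R=−1: 1+11/20x = −1+9/20x ⇒ -1/10x=2 ⇒ x=2/(-1/10)=-20.0000
Confirm numerically:
  x=-18.545: |R|=0.98443 <1
  x=-16.504: |R|=0.95851 <1
  x=-14.738: |R|=0.93105 <1
  x=-14.521: |R|=0.92728 <1
  x=-20.592: |R|=1.00577 >1
  x=-20.488: |R|=1.00478 >1
  x=-20.131: |R|=1.00130 >1
Interval (-20.0000, 0).

(-20.0000,0); λ=-11 ⇒ h* = (20)/11 = 1.8182.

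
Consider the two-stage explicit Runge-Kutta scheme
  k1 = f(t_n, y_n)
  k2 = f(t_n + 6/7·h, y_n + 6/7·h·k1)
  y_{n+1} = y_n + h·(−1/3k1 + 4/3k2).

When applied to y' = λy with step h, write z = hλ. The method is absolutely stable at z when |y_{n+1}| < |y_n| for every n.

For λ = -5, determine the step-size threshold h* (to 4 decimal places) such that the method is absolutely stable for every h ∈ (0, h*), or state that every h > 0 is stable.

With y'=λy (z=hλ):
  k1=λy_n ⇒ h·k1=z·y_n;  k2=λ(1+6/7z)y_n ⇒ h·k2=z(1+6/7z)y_n
  y_{n+1}/y_n = 1 − 1/3z + 4/3z(1+6/7z) = 1 + z + 8/7z²
  Hence R(z) = 1 + z + 8/7z².

Need |R(x)|<1, x<0.
x=-0.39: |R|=0.7838
R=1: x+8/7x²=0 ⇒ x=−7/8=-0.8750; min R=1−1/(4·8/7)=0.7812>−1
Confirm numerically:
  x=-0.643: |R|=0.82951 <1
  x=-0.571: |R|=0.80162 <1
  x=-0.447: |R|=0.78135 <1
  x=-1.058: |R|=1.22127 >1
  x=-0.983: |R|=1.12133 >1
Interval (-0.8750, 0).

(-0.8750,0); λ=-5 ⇒ h* = (7/8)/5 = 0.1750.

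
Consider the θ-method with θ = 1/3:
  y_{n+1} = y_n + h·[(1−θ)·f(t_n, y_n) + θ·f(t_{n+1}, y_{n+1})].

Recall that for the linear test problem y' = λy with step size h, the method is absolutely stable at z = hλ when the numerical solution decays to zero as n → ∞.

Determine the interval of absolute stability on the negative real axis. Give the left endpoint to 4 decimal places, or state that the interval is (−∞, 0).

z∈(-6.0000,0).

On y'=λy, z=hλ:
  y_{n+1} = y_n + z·[2/3·y_n + 1/3·y_{n+1}] ⇒ (1 − 1/3z)y_{n+1} = (1 + 2/3z)y_n
  ⇒ R(z) = (1 + 2/3z)/(1 − 1/3z).

Solve |R(x)|<1 on ℝ⁻.
x=-0.75: |R|=0.4000
R=−1: 1+2/3x = −1+1/3x ⇒ -1/3x=2 ⇒ x=2/(-1/3)=-6.0000
Confirm numerically:
  x=-4.718: |R|=0.83389 <1
  x=-3.977: |R|=0.71005 <1
  x=-2.665: |R|=0.41130 <1
  x=-6.542: |R|=1.05680 >1
  x=-6.484: |R|=1.05103 >1
  x=-6.129: |R|=1.01413 >1
Interval (-6.0000, 0).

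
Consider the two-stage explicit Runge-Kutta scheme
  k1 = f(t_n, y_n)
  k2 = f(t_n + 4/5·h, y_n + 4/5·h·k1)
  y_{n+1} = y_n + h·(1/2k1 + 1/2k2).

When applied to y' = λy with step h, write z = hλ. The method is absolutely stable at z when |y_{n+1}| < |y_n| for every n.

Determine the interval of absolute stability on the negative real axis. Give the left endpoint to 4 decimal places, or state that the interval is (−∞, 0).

z∈(-2.5000,0).

With y'=λy (z=hλ):
  k1=λy_n ⇒ h·k1=z·y_n;  k2=λ(1+4/5z)y_n ⇒ h·k2=z(1+4/5z)y_n
  y_{n+1}/y_n = 1 + 1/2z + 1/2z(1+4/5z) = 1 + z + 2/5z²
  Hence R(z) = 1 + z + 2/5z².

Find x<0 with |R(x)|<1.
x=-1.71: |R|=0.4596
R=1: x+2/5x²=0 ⇒ x=−5/2=-2.5000; min R=1−1/(4·2/5)=0.3750>−1
Confirm numerically:
  x=-2.303: |R|=0.81852 <1
  x=-1.588: |R|=0.42070 <1
  x=-1.568: |R|=0.41545 <1
  x=-1.072: |R|=0.38767 <1
  x=-2.939: |R|=1.51609 >1
  x=-2.619: |R|=1.12466 >1
Interval (-2.5000, 0).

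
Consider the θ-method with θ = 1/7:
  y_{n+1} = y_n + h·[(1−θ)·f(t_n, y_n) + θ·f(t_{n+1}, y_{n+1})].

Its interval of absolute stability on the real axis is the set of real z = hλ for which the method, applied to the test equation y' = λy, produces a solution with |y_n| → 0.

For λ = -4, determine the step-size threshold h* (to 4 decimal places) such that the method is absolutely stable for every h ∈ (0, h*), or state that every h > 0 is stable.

Test eqn y'=λy, z=hλ:
  y_{n+1} = y_n + z·[6/7·y_n + 1/7·y_{n+1}] ⇒ (1 − 1/7z)y_{n+1} = (1 + 6/7z)y_n
  Hence R(z) = (1 + 6/7z)/(1 − 1/7z).

Need |R(x)|<1, x<0.
x=-1.49: |R|=0.2285
R=−1: 1+6/7x = −1+1/7x ⇒ -5/7x=2 ⇒ x=2/(-5/7)=-2.8000
Confirm numerically:
  x=-2.303: |R|=0.73288 <1
  x=-1.479: |R|=0.22102 <1
  x=-1.250: |R|=0.06061 <1
  x=-1.132: |R|=0.02558 <1
  x=-3.323: |R|=1.25332 >1
  x=-2.983: |R|=1.09166 >1
Stable set (-2.8000, 0).

(-2.8000,0); λ=-4 ⇒ h* = (14/5)/4 = 0.7000.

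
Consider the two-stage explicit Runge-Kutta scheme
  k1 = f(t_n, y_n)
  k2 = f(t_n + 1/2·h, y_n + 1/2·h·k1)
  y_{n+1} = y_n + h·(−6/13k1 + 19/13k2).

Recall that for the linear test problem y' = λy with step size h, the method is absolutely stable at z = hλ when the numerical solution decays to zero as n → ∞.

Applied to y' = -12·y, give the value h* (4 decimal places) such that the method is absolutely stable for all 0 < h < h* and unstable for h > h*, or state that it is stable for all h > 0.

With y'=λy (z=hλ):
  k1=λy_n ⇒ h·k1=z·y_n;  k2=λ(1+1/2z)y_n ⇒ h·k2=z(1+1/2z)y_n
  y_{n+1}/y_n = 1 − 6/13z + 19/13z(1+1/2z) = 1 + z + 19/26z²
  so R(z) = 1 + z + 19/26z².

Boundary: |R(x)|=1, x<0.
x=-0.8: |R|=0.6677
R=1: x+19/26x²=0 ⇒ x=−26/19=-1.3684; min R=1−1/(4·19/26)=0.6579>−1
Confirm numerically:
  x=-1.150: |R|=0.81644 <1
  x=-1.007: |R|=0.73404 <1
  x=-0.937: |R|=0.70459 <1
  x=-0.629: |R|=0.66012 <1
  x=-1.842: |R|=1.63747 >1
  x=-1.455: |R|=1.09206 >1
Stable set (-1.3684, 0).

(-1.3684,0); λ=-12 ⇒ h* = (26/19)/12 = 0.1140.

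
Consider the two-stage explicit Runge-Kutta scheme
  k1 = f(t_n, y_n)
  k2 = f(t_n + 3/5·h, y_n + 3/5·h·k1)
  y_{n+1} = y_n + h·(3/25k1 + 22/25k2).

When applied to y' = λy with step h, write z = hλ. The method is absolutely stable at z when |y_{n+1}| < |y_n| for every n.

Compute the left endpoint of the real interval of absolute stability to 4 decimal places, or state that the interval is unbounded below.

On y'=λy, z=hλ:
  k1=λy_n ⇒ h·k1=z·y_n;  k2=λ(1+3/5z)y_n ⇒ h·k2=z(1+3/5z)y_n
  y_{n+1}/y_n = 1 + 3/25z + 22/25z(1+3/5z) = 1 + z + 66/125z²
  Hence R(z) = 1 + z + 66/125z².

Solve |R(x)|<1 on ℝ⁻.
x=-1.45: |R|=0.6601
R=1: x+66/125x²=0 ⇒ x=−125/66=-1.8939; min R=1−1/(4·66/125)=0.5265>−1
Confirm numerically:
  x=-1.582: |R|=0.73944 <1
  x=-1.334: |R|=0.60561 <1
  x=-0.835: |R|=0.53313 <1
  x=-2.258: |R|=1.43404 >1
  x=-2.253: |R|=1.42713 >1
  x=-2.226: |R|=1.39028 >1
So |R|<1 on (-1.8939, 0).

z* = -1.8939.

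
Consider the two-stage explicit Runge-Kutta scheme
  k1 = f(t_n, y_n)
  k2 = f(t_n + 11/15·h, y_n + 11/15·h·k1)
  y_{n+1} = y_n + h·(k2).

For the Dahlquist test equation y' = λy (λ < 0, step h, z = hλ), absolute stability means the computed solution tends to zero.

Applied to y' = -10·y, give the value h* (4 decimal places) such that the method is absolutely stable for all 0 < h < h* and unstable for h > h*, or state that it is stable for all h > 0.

Test eqn y'=λy, z=hλ:
  k1=λy_n ⇒ h·k1=z·y_n;  k2=λ(1+11/15z)y_n ⇒ h·k2=z(1+11/15z)y_n
  y_{n+1}/y_n = 1 + z(1+11/15z) = 1 + z + 11/15z²
  ⇒ R(z) = 1 + z + 11/15z².

Need |R(x)|<1, x<0.
x=-0.6: |R|=0.6640
R=1: x+11/15x²=0 ⇒ x=−15/11=-1.3636; min R=1−1/(4·11/15)=0.6591>−1
Confirm numerically:
  x=-1.190: |R|=0.84847 <1
  x=-0.820: |R|=0.67309 <1
  x=-0.625: |R|=0.66146 <1
  x=-1.766: |R|=1.52109 >1
  x=-1.606: |R|=1.28544 >1
So |R|<1 on (-1.3636, 0).

(-1.3636,0); λ=-10 ⇒ h* = (15/11)/10 = 0.1364.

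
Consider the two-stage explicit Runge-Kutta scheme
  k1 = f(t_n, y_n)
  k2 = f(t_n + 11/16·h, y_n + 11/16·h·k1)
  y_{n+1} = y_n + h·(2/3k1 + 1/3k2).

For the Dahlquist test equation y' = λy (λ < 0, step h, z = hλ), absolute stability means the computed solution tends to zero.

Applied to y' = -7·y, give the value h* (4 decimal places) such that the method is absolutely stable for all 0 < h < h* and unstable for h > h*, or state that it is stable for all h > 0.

(-4.3636,0); λ=-7 ⇒ h* = (48/11)/7 = 0.6234.

On y'=λy, z=hλ:
  k1=λy_n ⇒ h·k1=z·y_n;  k2=λ(1+11/16z)y_n ⇒ h·k2=z(1+11/16z)y_n
  y_{n+1}/y_n = 1 + 2/3z + 1/3z(1+11/16z) = 1 + z + 11/48z²
  R(z) = 1 + z + 11/48z².

Need |R(x)|<1, x<0.
x=-0.41: |R|=0.6285
R=1: x+11/48x²=0 ⇒ x=−48/11=-4.3636; min R=1−1/(4·11/48)=-0.0909>−1
Confirm numerically:
  x=-3.827: |R|=0.52936 <1
  x=-3.622: |R|=0.38441 <1
  x=-3.463: |R|=0.28525 <1
  x=-2.840: |R|=0.00837 <1
  x=-4.942: |R|=1.65502 >1
  x=-4.594: |R|=1.24252 >1
  x=-4.533: |R|=1.17594 >1
Interval (-4.3636, 0).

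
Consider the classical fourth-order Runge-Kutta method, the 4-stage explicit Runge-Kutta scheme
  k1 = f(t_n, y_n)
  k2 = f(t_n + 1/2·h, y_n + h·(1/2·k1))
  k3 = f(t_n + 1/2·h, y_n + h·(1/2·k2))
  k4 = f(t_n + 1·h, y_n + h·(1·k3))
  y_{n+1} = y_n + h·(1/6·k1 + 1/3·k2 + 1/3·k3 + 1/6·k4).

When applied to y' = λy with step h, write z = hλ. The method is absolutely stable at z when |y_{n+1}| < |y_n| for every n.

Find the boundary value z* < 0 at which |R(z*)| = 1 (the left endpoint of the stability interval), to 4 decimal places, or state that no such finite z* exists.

Set f=λy, z=hλ:
  order 4, 4-stage ⇒ R(z)=1+z+z^2/2+z^3/6+z^4/24
  (e.g. R(-1.29)=0.29965, |R|=0.29965)

Boundary: |R(x)|=1, x<0.
x=-1.29: |R|=0.2997
|R(-2.64)|=0.8021 |R(-2.63)|=0.7900 |R(-2.18)|=0.4105
Bisect:
  x_lo=-3.6641 |R|=3.3601  x_hi=-0.1432 |R|=0.8666
  mid=-1.90364 |R|=0.30571 →hi
  mid=-2.78385 |R|=0.99783 →hi
  mid=-3.22396 |R|=1.88946 →lo
  mid=-3.00391 |R|=1.38283 →lo
  mid=-2.89388 |R|=1.17644 →lo
  mid=-2.83887 |R|=1.08382 →lo
  mid=-2.81136 |R|=1.04002 →lo
  mid=-2.79761 |R|=1.01872 →lo
  ...
  [-2.78536,-2.78514] ⇒ x*=-2.7853
Interval (-2.7853, 0).

z* = -2.7853.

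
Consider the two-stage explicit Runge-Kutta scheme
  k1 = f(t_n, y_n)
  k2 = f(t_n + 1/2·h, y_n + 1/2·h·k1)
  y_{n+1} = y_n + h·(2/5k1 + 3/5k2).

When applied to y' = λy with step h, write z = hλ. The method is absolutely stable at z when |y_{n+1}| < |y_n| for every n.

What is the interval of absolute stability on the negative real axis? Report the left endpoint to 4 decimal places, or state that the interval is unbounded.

(-3.3333, 0).

With y'=λy (z=hλ):
  k1=λy_n ⇒ h·k1=z·y_n;  k2=λ(1+1/2z)y_n ⇒ h·k2=z(1+1/2z)y_n
  y_{n+1}/y_n = 1 + 2/5z + 3/5z(1+1/2z) = 1 + z + 3/10z²
  R(z) = 1 + z + 3/10z².

Find x<0 with |R(x)|<1.
x=-1.12: |R|=0.2563
R=1: x+3/10x²=0 ⇒ x=−10/3=-3.3333; min R=1−1/(4·3/10)=0.1667>−1
Confirm numerically:
  x=-3.154: |R|=0.83031 <1
  x=-3.037: |R|=0.73001 <1
  x=-1.417: |R|=0.18537 <1
  x=-3.616: |R|=1.30664 >1
  x=-3.486: |R|=1.15966 >1
So |R|<1 on (-3.3333, 0).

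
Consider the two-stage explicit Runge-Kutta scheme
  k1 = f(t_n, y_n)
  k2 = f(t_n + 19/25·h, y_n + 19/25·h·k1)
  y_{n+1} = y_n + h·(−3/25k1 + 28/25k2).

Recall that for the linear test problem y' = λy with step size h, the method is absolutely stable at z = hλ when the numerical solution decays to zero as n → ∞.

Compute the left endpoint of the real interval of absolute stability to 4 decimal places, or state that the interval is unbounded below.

z* = -1.1748.

On y'=λy, z=hλ:
  k1=λy_n ⇒ h·k1=z·y_n;  k2=λ(1+19/25z)y_n ⇒ h·k2=z(1+19/25z)y_n
  y_{n+1}/y_n = 1 − 3/25z + 28/25z(1+19/25z) = 1 + z + 532/625z²
  so R(z) = 1 + z + 532/625z².

Need |R(x)|<1, x<0.
x=-0.84: |R|=0.7606
R=1: x+532/625x²=0 ⇒ x=−625/532=-1.1748; min R=1−1/(4·532/625)=0.7063>−1
Confirm numerically:
  x=-1.079: |R|=0.91200 <1
  x=-0.707: |R|=0.71847 <1
  x=-0.693: |R|=0.71579 <1
  x=-0.599: |R|=0.70641 <1
  x=-1.661: |R|=1.68739 >1
  x=-1.538: |R|=1.47547 >1
  x=-1.418: |R|=1.29353 >1
Interval (-1.1748, 0).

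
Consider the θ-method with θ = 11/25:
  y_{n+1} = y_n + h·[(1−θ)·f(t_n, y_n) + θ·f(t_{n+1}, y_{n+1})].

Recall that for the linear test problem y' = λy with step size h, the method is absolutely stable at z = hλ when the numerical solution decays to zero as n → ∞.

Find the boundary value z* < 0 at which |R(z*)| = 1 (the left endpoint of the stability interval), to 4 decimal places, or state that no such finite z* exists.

On y'=λy, z=hλ:
  y_{n+1} = y_n + z·[14/25·y_n + 11/25·y_{n+1}] ⇒ (1 − 11/25z)y_{n+1} = (1 + 14/25z)y_n
  Hence R(z) = (1 + 14/25z)/(1 − 11/25z).

Need |R(x)|<1, x<0.
x=-1.18: |R|=0.2233
R=−1: 1+14/25x = −1+11/25x ⇒ -3/25x=2 ⇒ x=2/(-3/25)=-16.6667
Confirm numerically:
  x=-12.666: |R|=0.92696 <1
  x=-9.443: |R|=0.83184 <1
  x=-8.421: |R|=0.78971 <1
  x=-17.198: |R|=1.00744 >1
  x=-16.936: |R|=1.00382 >1
  x=-16.871: |R|=1.00291 >1
So |R|<1 on (-16.6667, 0).

z* = -16.6667.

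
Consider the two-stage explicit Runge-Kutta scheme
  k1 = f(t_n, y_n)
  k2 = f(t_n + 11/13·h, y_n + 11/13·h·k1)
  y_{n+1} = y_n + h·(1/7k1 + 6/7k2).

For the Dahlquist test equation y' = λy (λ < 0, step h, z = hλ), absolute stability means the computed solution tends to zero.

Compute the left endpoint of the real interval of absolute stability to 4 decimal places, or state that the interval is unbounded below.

With y'=λy (z=hλ):
  k1=λy_n ⇒ h·k1=z·y_n;  k2=λ(1+11/13z)y_n ⇒ h·k2=z(1+11/13z)y_n
  y_{n+1}/y_n = 1 + 1/7z + 6/7z(1+11/13z) = 1 + z + 66/91z²
  R(z) = 1 + z + 66/91z².

Boundary: |R(x)|=1, x<0.
x=-0.31: |R|=0.7597
R=1: x+66/91x²=0 ⇒ x=−91/66=-1.3788; min R=1−1/(4·66/91)=0.6553>−1
Confirm numerically:
  x=-1.349: |R|=0.97086 <1
  x=-1.040: |R|=0.74446 <1
  x=-0.697: |R|=0.65534 <1
  x=-1.639: |R|=1.30932 >1
  x=-1.461: |R|=1.08711 >1
Interval (-1.3788, 0).

left endpoint -1.3788.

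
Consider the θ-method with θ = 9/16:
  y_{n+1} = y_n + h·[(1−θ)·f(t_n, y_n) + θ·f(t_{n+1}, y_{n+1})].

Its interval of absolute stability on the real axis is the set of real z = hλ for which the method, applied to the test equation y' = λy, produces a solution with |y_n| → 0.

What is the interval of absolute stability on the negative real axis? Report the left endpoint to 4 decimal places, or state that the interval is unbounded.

(−∞, 0) — no finite endpoint.

With y'=λy (z=hλ):
  y_{n+1} = y_n + z·[7/16·y_n + 9/16·y_{n+1}] ⇒ (1 − 9/16z)y_{n+1} = (1 + 7/16z)y_n
  ⇒ R(z) = (1 + 7/16z)/(1 − 9/16z).

Solve |R(x)|<1 on ℝ⁻.
x=-1.21: |R|=0.2800
x=-2: |R|=0.0588
x=-10: |R|=0.5094
x=-100: |R|=0.7467
θ=9/16≥1/2 ⇒ |1+7/16x|<|1−9/16x| ∀x<0 ⇒ unbounded interval.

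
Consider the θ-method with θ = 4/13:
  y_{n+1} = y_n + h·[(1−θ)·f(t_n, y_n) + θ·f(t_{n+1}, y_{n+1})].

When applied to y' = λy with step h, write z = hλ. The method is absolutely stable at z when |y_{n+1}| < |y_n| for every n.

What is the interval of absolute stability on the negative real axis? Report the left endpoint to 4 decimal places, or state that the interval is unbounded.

Set f=λy, z=hλ:
  y_{n+1} = y_n + z·[9/13·y_n + 4/13·y_{n+1}] ⇒ (1 − 4/13z)y_{n+1} = (1 + 9/13z)y_n
  R(z) = (1 + 9/13z)/(1 − 4/13z).

Need |R(x)|<1, x<0.
x=-1.33: |R|=0.0562
R=−1: 1+9/13x = −1+4/13x ⇒ -5/13x=2 ⇒ x=2/(-5/13)=-5.2000
Confirm numerically:
  x=-4.531: |R|=0.89253 <1
  x=-4.479: |R|=0.88339 <1
  x=-4.055: |R|=0.80407 <1
  x=-3.727: |R|=0.73610 <1
  x=-5.661: |R|=1.06467 >1
  x=-5.333: |R|=1.01937 >1
Interval (-5.2000, 0).

(-5.2000, 0).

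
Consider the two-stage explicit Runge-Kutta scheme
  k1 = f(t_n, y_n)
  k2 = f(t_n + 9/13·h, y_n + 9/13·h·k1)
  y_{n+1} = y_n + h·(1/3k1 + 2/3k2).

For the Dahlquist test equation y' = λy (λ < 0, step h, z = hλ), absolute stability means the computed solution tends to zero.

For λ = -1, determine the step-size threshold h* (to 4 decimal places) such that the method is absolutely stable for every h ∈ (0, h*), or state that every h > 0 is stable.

Set f=λy, z=hλ:
  k1=λy_n ⇒ h·k1=z·y_n;  k2=λ(1+9/13z)y_n ⇒ h·k2=z(1+9/13z)y_n
  y_{n+1}/y_n = 1 + 1/3z + 2/3z(1+9/13z) = 1 + z + 6/13z²
  ⇒ R(z) = 1 + z + 6/13z².

Boundary: |R(x)|=1, x<0.
x=-0.51: |R|=0.6100
R=1: x+6/13x²=0 ⇒ x=−13/6=-2.1667; min R=1−1/(4·6/13)=0.4583>−1
Confirm numerically:
  x=-1.969: |R|=0.82037 <1
  x=-1.924: |R|=0.78451 <1
  x=-1.695: |R|=0.63101 <1
  x=-2.577: |R|=1.48804 >1
  x=-2.296: |R|=1.13705 >1
  x=-2.248: |R|=1.08439 >1
Interval (-2.1667, 0).

(-2.1667,0); λ=-1 ⇒ h* = (13/6)/1 = 2.1667.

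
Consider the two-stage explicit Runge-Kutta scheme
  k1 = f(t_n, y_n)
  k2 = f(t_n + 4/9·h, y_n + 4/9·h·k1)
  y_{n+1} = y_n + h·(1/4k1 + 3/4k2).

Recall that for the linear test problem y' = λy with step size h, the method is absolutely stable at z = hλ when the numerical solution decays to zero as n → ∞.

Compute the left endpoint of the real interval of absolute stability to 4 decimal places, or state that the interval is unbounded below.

With y'=λy (z=hλ):
  k1=λy_n ⇒ h·k1=z·y_n;  k2=λ(1+4/9z)y_n ⇒ h·k2=z(1+4/9z)y_n
  y_{n+1}/y_n = 1 + 1/4z + 3/4z(1+4/9z) = 1 + z + 1/3z²
  so R(z) = 1 + z + 1/3z².

Find x<0 with |R(x)|<1.
x=-0.57: |R|=0.5383
R=1: x+1/3x²=0 ⇒ x=−3=-3.0000; min R=1−1/(4·1/3)=0.2500>−1
Confirm numerically:
  x=-2.618: |R|=0.66664 <1
  x=-1.980: |R|=0.32680 <1
  x=-1.941: |R|=0.31483 <1
  x=-1.644: |R|=0.25691 <1
  x=-3.486: |R|=1.56473 >1
  x=-3.078: |R|=1.08003 >1
So |R|<1 on (-3.0000, 0).

left endpoint -3.0000.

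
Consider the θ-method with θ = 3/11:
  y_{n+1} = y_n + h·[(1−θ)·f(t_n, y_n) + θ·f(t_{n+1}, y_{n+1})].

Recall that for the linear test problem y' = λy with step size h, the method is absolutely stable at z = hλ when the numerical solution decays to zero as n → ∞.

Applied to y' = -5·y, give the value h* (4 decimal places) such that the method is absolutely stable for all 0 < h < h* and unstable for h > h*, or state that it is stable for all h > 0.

(-4.4000,0); λ=-5 ⇒ h* = (22/5)/5 = 0.8800.

With y'=λy (z=hλ):
  y_{n+1} = y_n + z·[8/11·y_n + 3/11·y_{n+1}] ⇒ (1 − 3/11z)y_{n+1} = (1 + 8/11z)y_n
  R(z) = (1 + 8/11z)/(1 − 3/11z).

Boundary: |R(x)|=1, x<0.
x=-1.55: |R|=0.0895
R=−1: 1+8/11x = −1+3/11x ⇒ -5/11x=2 ⇒ x=2/(-5/11)=-4.4000
Confirm numerically:
  x=-4.188: |R|=0.95502 <1
  x=-4.130: |R|=0.94228 <1
  x=-3.725: |R|=0.84780 <1
  x=-4.841: |R|=1.08639 >1
  x=-4.568: |R|=1.03400 >1
  x=-4.469: |R|=1.01414 >1
Interval (-4.4000, 0).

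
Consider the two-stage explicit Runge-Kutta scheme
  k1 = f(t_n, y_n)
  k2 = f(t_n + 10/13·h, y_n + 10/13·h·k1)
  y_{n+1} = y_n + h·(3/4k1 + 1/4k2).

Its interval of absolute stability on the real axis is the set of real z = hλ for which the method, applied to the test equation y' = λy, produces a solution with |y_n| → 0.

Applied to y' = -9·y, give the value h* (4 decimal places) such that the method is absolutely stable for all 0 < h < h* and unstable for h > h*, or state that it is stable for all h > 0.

(-5.2000,0); λ=-9 ⇒ h* = (26/5)/9 = 0.5778.

Set f=λy, z=hλ:
  k1=λy_n ⇒ h·k1=z·y_n;  k2=λ(1+10/13z)y_n ⇒ h·k2=z(1+10/13z)y_n
  y_{n+1}/y_n = 1 + 3/4z + 1/4z(1+10/13z) = 1 + z + 5/26z²
  so R(z) = 1 + z + 5/26z².

Need |R(x)|<1, x<0.
x=-0.91: |R|=0.2492
R=1: x+5/26x²=0 ⇒ x=−26/5=-5.2000; min R=1−1/(4·5/26)=-0.3000>−1
Confirm numerically:
  x=-2.817: |R|=0.29094 <1
  x=-2.645: |R|=0.29961 <1
  x=-2.226: |R|=0.27310 <1
  x=-5.763: |R|=1.62396 >1
  x=-5.332: |R|=1.13535 >1
Interval (-5.2000, 0).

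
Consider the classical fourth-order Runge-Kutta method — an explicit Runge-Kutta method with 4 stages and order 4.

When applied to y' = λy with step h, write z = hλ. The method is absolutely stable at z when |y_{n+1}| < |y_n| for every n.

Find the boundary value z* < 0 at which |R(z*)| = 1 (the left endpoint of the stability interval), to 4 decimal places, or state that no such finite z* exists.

On y'=λy, z=hλ:
  order 4, 4-stage ⇒ R(z)=1+z+z^2/2+z^3/6+z^4/24
  (e.g. R(-0.68)=0.50770, |R|=0.50770)

Find x<0 with |R(x)|<1.
x=-0.68: |R|=0.5077
|R(-2.73)|=0.9198 |R(-0.81)|=0.4474 |R(-0.79)|=0.4561
Bisect:
  x_lo=-3.3502 |R|=2.2437  x_hi=-0.1136 |R|=0.8926
  mid=-1.73191 |R|=0.27691 →hi
  mid=-2.54106 |R|=0.69003 →hi
  mid=-2.94564 |R|=1.26992 →lo
  mid=-2.74335 |R|=0.93858 →hi
  mid=-2.84449 |R|=1.09299 →lo
  mid=-2.79392 |R|=1.01309 →lo
  mid=-2.76864 |R|=0.97517 →hi
  mid=-2.78128 |R|=0.99396 →hi
  ...
  [-2.78543,-2.78523] ⇒ x*=-2.7853
Stable set (-2.7853, 0).

left endpoint -2.7853.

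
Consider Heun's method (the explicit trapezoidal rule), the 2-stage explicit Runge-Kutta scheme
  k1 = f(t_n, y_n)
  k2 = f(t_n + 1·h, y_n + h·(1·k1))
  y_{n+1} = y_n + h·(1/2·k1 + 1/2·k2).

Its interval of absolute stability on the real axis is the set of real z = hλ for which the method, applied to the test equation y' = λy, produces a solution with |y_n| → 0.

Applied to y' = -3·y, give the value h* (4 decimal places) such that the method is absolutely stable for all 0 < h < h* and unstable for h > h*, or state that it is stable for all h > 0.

On y'=λy, z=hλ:
  order 2, 2-stage ⇒ R(z)=1+z+z^2/2
  (e.g. R(-1.36)=0.56480, |R|=0.56480)

Solve |R(x)|<1 on ℝ⁻.
x=-1.36: |R|=0.5648
|R(-1.71)|=0.7520 |R(-0.76)|=0.5288 |R(-0.53)|=0.6104
Bisect:
  x_lo=-2.7649 |R|=2.0574  x_hi=-0.2157 |R|=0.8075
  mid=-1.49032 |R|=0.62021 →hi
  mid=-2.12761 |R|=1.13575 →lo
  mid=-1.80897 |R|=0.82721 →hi
  mid=-1.96829 |R|=0.96879 →hi
  mid=-2.04795 |R|=1.04910 →lo
  mid=-2.00812 |R|=1.00815 →lo
  mid=-1.98820 |R|=0.98827 →hi
  mid=-1.99816 |R|=0.99816 →hi
  mid=-2.00314 |R|=1.00315 →lo
  mid=-2.00065 |R|=1.00065 →lo
  ...
  [-2.00003,-1.99987] ⇒ x*=-2.0000
Interval (-2.0000, 0).

(-2.0000,0); λ=-3 ⇒ h* = 0.6667.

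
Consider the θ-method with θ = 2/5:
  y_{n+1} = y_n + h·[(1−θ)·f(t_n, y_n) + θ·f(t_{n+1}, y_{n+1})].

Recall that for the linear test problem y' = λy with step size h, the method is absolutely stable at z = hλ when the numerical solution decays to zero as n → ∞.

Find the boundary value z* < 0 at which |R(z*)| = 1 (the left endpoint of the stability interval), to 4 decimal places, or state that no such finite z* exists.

left endpoint -10.0000.

On y'=λy, z=hλ:
  y_{n+1} = y_n + z·[3/5·y_n + 2/5·y_{n+1}] ⇒ (1 − 2/5z)y_{n+1} = (1 + 3/5z)y_n
  Hence R(z) = (1 + 3/5z)/(1 − 2/5z).

Boundary: |R(x)|=1, x<0.
x=-0.93: |R|=0.3222
R=−1: 1+3/5x = −1+2/5x ⇒ -1/5x=2 ⇒ x=2/(-1/5)=-10.0000
Confirm numerically:
  x=-5.738: |R|=0.74132 <1
  x=-4.301: |R|=0.58102 <1
  x=-4.285: |R|=0.57885 <1
  x=-4.002: |R|=0.53876 <1
  x=-10.544: |R|=1.02085 >1
  x=-10.174: |R|=1.00686 >1
  x=-10.023: |R|=1.00092 >1
Stable set (-10.0000, 0).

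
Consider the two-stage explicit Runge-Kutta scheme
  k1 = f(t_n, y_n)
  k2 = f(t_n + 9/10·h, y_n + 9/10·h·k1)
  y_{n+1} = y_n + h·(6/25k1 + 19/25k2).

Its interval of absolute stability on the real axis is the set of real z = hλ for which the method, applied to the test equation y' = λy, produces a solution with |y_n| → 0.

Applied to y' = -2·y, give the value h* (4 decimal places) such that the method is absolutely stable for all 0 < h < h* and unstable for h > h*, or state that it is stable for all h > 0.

(-1.4620,0); λ=-2 ⇒ h* = (250/171)/2 = 0.7310.

Test eqn y'=λy, z=hλ:
  k1=λy_n ⇒ h·k1=z·y_n;  k2=λ(1+9/10z)y_n ⇒ h·k2=z(1+9/10z)y_n
  y_{n+1}/y_n = 1 + 6/25z + 19/25z(1+9/10z) = 1 + z + 171/250z²
  so R(z) = 1 + z + 171/250z².

Boundary: |R(x)|=1, x<0.
x=-1.11: |R|=0.7328
R=1: x+171/250x²=0 ⇒ x=−250/171=-1.4620; min R=1−1/(4·171/250)=0.6345>−1
Confirm numerically:
  x=-0.920: |R|=0.65894 <1
  x=-0.864: |R|=0.64660 <1
  x=-0.793: |R|=0.63713 <1
  x=-0.636: |R|=0.64068 <1
  x=-1.923: |R|=1.60638 >1
  x=-1.707: |R|=1.28607 >1
  x=-1.599: |R|=1.14985 >1
Interval (-1.4620, 0).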